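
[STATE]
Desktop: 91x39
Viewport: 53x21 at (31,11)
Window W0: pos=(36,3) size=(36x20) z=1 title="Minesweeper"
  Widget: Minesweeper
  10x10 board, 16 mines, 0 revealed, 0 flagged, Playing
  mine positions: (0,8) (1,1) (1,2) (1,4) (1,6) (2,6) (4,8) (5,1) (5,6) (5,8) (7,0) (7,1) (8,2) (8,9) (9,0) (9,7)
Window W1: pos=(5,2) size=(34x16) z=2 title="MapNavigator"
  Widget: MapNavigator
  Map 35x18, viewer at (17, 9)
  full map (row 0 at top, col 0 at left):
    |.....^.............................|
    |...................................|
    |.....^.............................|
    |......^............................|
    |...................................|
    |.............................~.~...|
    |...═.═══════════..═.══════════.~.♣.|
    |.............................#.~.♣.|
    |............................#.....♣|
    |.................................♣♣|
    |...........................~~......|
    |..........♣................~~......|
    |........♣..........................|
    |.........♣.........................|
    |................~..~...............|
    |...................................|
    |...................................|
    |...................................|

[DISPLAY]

.......┃■■■■■■■■                        ┃            
.~~....┃■■■■■■■■                        ┃            
.~~....┃■■■■■■■■                        ┃            
.......┃■■■■■■■■                        ┃            
.......┃■■■■■■■■                        ┃            
.......┃                                ┃            
━━━━━━━┛                                ┃            
     ┃                                  ┃            
     ┃                                  ┃            
     ┃                                  ┃            
     ┃                                  ┃            
     ┗━━━━━━━━━━━━━━━━━━━━━━━━━━━━━━━━━━┛            
                                                     
                                                     
                                                     
                                                     
                                                     
                                                     
                                                     
                                                     
                                                     


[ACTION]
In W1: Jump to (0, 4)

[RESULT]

.......┃■■■■■■■■                        ┃            
.......┃■■■■■■■■                        ┃            
═══════┃■■■■■■■■                        ┃            
.......┃■■■■■■■■                        ┃            
.......┃■■■■■■■■                        ┃            
.......┃                                ┃            
━━━━━━━┛                                ┃            
     ┃                                  ┃            
     ┃                                  ┃            
     ┃                                  ┃            
     ┃                                  ┃            
     ┗━━━━━━━━━━━━━━━━━━━━━━━━━━━━━━━━━━┛            
                                                     
                                                     
                                                     
                                                     
                                                     
                                                     
                                                     
                                                     
                                                     


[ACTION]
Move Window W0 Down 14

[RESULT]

.......┃                                             
.......┃                                             
═══════┃                                             
.......┃                                             
.......┃                                             
.......┃                                             
━━━━━━━┛━━━━━━━━━━━━━━━━━━━━━━━━━━━━━━━━┓            
     ┃ Minesweeper                      ┃            
     ┠──────────────────────────────────┨            
     ┃■■■■■■■■■■                        ┃            
     ┃■■■■■■■■■■                        ┃            
     ┃■■■■■■■■■■                        ┃            
     ┃■■■■■■■■■■                        ┃            
     ┃■■■■■■■■■■                        ┃            
     ┃■■■■■■■■■■                        ┃            
     ┃■■■■■■■■■■                        ┃            
     ┃■■■■■■■■■■                        ┃            
     ┃■■■■■■■■■■                        ┃            
     ┃■■■■■■■■■■                        ┃            
     ┃                                  ┃            
     ┃                                  ┃            


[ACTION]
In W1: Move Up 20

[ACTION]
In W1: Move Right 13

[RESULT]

.......┃                                             
.......┃                                             
.......┃                                             
.......┃                                             
.......┃                                             
.......┃                                             
━━━━━━━┛━━━━━━━━━━━━━━━━━━━━━━━━━━━━━━━━┓            
     ┃ Minesweeper                      ┃            
     ┠──────────────────────────────────┨            
     ┃■■■■■■■■■■                        ┃            
     ┃■■■■■■■■■■                        ┃            
     ┃■■■■■■■■■■                        ┃            
     ┃■■■■■■■■■■                        ┃            
     ┃■■■■■■■■■■                        ┃            
     ┃■■■■■■■■■■                        ┃            
     ┃■■■■■■■■■■                        ┃            
     ┃■■■■■■■■■■                        ┃            
     ┃■■■■■■■■■■                        ┃            
     ┃■■■■■■■■■■                        ┃            
     ┃                                  ┃            
     ┃                                  ┃            


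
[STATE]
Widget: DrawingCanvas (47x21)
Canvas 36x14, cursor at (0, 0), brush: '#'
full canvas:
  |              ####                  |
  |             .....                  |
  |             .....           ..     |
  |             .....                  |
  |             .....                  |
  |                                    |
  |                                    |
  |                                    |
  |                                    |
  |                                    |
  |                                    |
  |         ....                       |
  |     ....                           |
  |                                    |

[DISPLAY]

+             ####                             
             .....                             
             .....           ..                
             .....                             
             .....                             
                                               
                                               
                                               
                                               
                                               
                                               
         ....                                  
     ....                                      
                                               
                                               
                                               
                                               
                                               
                                               
                                               
                                               


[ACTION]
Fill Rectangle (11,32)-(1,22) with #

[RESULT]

+             ####                             
             .....    ###########              
             .....    ###########              
             .....    ###########              
             .....    ###########              
                      ###########              
                      ###########              
                      ###########              
                      ###########              
                      ###########              
                      ###########              
         ....         ###########              
     ....                                      
                                               
                                               
                                               
                                               
                                               
                                               
                                               
                                               


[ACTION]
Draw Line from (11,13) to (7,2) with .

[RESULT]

+             ####                             
             .....    ###########              
             .....    ###########              
             .....    ###########              
             .....    ###########              
                      ###########              
                      ###########              
  ..                  ###########              
    ...               ###########              
       ..             ###########              
         ...          ###########              
         .....        ###########              
     ....                                      
                                               
                                               
                                               
                                               
                                               
                                               
                                               
                                               


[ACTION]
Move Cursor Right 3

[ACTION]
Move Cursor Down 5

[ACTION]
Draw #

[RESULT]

              ####                             
             .....    ###########              
             .....    ###########              
             .....    ###########              
             .....    ###########              
   #                  ###########              
                      ###########              
  ..                  ###########              
    ...               ###########              
       ..             ###########              
         ...          ###########              
         .....        ###########              
     ....                                      
                                               
                                               
                                               
                                               
                                               
                                               
                                               
                                               


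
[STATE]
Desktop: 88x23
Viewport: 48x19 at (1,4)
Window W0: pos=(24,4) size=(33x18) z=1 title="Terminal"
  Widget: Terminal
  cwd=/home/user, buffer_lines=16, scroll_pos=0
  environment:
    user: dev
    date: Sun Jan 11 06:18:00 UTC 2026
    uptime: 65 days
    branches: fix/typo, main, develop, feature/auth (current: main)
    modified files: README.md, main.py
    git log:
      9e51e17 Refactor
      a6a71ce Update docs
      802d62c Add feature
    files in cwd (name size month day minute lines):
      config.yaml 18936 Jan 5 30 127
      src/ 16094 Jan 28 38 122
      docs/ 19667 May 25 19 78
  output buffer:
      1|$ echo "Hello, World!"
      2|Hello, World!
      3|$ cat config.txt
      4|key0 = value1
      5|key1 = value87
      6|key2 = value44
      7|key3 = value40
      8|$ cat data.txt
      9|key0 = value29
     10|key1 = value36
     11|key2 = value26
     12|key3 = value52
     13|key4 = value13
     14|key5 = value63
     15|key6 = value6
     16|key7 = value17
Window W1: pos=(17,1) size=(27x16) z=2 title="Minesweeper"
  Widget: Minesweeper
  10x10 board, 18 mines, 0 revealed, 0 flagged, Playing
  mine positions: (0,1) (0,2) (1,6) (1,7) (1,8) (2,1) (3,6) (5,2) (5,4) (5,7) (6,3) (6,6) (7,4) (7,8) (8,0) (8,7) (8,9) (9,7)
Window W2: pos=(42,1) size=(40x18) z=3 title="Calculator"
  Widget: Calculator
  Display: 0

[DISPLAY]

                ┃■■■■■■■■■■              ┃      
                ┃■■■■■■■■■■              ┃┌───┬─
                ┃■■■■■■■■■■              ┃│ 7 │ 
                ┃■■■■■■■■■■              ┃├───┼─
                ┃■■■■■■■■■■              ┃│ 4 │ 
                ┃■■■■■■■■■■              ┃├───┼─
                ┃■■■■■■■■■■              ┃│ 1 │ 
                ┃■■■■■■■■■■              ┃├───┼─
                ┃■■■■■■■■■■              ┃│ 0 │ 
                ┃■■■■■■■■■■              ┃├───┼─
                ┃                        ┃│ C │ 
                ┃                        ┃└───┴─
                ┗━━━━━━━━━━━━━━━━━━━━━━━━┃      
                       ┃key2 = value26   ┃      
                       ┃key3 = value52   ┗━━━━━━
                       ┃key4 = value13          
                       ┃key5 = value63          
                       ┗━━━━━━━━━━━━━━━━━━━━━━━━
                                                


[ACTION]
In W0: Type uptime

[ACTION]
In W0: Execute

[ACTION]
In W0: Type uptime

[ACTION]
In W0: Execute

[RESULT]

                ┃■■■■■■■■■■              ┃      
                ┃■■■■■■■■■■              ┃┌───┬─
                ┃■■■■■■■■■■              ┃│ 7 │ 
                ┃■■■■■■■■■■              ┃├───┼─
                ┃■■■■■■■■■■              ┃│ 4 │ 
                ┃■■■■■■■■■■              ┃├───┼─
                ┃■■■■■■■■■■              ┃│ 1 │ 
                ┃■■■■■■■■■■              ┃├───┼─
                ┃■■■■■■■■■■              ┃│ 0 │ 
                ┃■■■■■■■■■■              ┃├───┼─
                ┃                        ┃│ C │ 
                ┃                        ┃└───┴─
                ┗━━━━━━━━━━━━━━━━━━━━━━━━┃      
                       ┃ 10:00  up 65 day┃      
                       ┃$ uptime         ┗━━━━━━
                       ┃ 10:00  up 65 days      
                       ┃$ █                     
                       ┗━━━━━━━━━━━━━━━━━━━━━━━━
                                                


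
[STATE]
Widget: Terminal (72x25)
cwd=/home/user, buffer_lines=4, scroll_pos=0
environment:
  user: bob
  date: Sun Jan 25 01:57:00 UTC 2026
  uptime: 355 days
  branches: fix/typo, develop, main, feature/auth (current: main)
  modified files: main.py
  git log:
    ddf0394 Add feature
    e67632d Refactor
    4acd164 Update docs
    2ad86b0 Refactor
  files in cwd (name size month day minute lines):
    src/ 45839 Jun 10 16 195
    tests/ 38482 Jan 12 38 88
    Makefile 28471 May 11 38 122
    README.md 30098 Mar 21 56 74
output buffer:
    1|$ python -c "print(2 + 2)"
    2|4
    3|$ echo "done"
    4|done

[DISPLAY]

$ python -c "print(2 + 2)"                                              
4                                                                       
$ echo "done"                                                           
done                                                                    
$ █                                                                     
                                                                        
                                                                        
                                                                        
                                                                        
                                                                        
                                                                        
                                                                        
                                                                        
                                                                        
                                                                        
                                                                        
                                                                        
                                                                        
                                                                        
                                                                        
                                                                        
                                                                        
                                                                        
                                                                        
                                                                        


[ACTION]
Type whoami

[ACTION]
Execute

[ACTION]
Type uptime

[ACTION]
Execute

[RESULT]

$ python -c "print(2 + 2)"                                              
4                                                                       
$ echo "done"                                                           
done                                                                    
$ whoami                                                                
bob                                                                     
$ uptime                                                                
 10:00  up 355 days                                                     
$ █                                                                     
                                                                        
                                                                        
                                                                        
                                                                        
                                                                        
                                                                        
                                                                        
                                                                        
                                                                        
                                                                        
                                                                        
                                                                        
                                                                        
                                                                        
                                                                        
                                                                        


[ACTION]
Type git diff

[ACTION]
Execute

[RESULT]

$ python -c "print(2 + 2)"                                              
4                                                                       
$ echo "done"                                                           
done                                                                    
$ whoami                                                                
bob                                                                     
$ uptime                                                                
 10:00  up 355 days                                                     
$ git diff                                                              
diff --git a/main.py b/main.py                                          
--- a/main.py                                                           
+++ b/main.py                                                           
@@ -1,3 +1,4 @@                                                         
+# updated                                                              
 import sys                                                             
$ █                                                                     
                                                                        
                                                                        
                                                                        
                                                                        
                                                                        
                                                                        
                                                                        
                                                                        
                                                                        


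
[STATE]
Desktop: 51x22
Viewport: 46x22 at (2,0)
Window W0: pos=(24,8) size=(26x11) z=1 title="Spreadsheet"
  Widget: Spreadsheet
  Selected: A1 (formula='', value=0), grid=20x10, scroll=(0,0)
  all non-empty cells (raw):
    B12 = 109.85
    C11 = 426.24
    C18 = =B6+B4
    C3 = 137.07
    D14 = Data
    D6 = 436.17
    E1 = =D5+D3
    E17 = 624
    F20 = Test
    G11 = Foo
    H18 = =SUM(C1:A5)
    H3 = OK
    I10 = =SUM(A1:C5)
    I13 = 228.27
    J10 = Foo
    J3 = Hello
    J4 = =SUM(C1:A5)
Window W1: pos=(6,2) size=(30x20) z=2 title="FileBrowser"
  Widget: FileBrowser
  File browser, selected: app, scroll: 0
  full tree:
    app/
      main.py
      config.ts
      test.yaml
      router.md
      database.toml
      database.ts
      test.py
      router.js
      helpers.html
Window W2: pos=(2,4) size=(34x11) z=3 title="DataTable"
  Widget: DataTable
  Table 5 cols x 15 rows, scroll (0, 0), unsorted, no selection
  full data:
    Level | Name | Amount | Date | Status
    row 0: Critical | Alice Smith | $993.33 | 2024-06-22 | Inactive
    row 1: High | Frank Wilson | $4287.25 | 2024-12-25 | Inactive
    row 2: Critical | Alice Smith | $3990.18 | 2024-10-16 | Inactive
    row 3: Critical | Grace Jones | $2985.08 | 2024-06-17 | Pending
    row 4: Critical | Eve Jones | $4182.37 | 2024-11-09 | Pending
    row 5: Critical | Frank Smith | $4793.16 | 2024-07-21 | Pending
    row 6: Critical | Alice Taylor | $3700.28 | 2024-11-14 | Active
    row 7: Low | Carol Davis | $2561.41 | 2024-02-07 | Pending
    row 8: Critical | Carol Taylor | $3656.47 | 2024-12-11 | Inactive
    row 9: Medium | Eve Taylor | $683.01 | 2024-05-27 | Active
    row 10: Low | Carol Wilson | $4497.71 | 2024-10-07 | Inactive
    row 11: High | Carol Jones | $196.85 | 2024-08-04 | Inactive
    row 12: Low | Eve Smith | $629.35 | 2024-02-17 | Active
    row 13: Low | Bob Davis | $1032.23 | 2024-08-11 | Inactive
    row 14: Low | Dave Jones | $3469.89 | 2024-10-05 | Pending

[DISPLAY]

                                              
                                              
    ┏━━━━━━━━━━━━━━━━━━━━━━━━━━━━┓            
    ┃ FileBrowser                ┃            
┏━━━━━━━━━━━━━━━━━━━━━━━━━━━━━━━━┓            
┃ DataTable                      ┃            
┠────────────────────────────────┨            
┃Level   │Name        │Amount  │D┃            
┃────────┼────────────┼────────┼─┃━━━━━━━━━━━━
┃Critical│Alice Smith │$993.33 │2┃t           
┃High    │Frank Wilson│$4287.25│2┃────────────
┃Critical│Alice Smith │$3990.18│2┃            
┃Critical│Grace Jones │$2985.08│2┃    B       
┃Critical│Eve Jones   │$4182.37│2┃------------
┗━━━━━━━━━━━━━━━━━━━━━━━━━━━━━━━━┛]       0   
    ┃                            ┃0       0   
    ┃                            ┃0       0  1
    ┃                            ┃0       0   
    ┃                            ┃━━━━━━━━━━━━
    ┃                            ┃            
    ┃                            ┃            
    ┗━━━━━━━━━━━━━━━━━━━━━━━━━━━━┛            


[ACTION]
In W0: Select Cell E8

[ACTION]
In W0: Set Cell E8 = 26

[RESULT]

                                              
                                              
    ┏━━━━━━━━━━━━━━━━━━━━━━━━━━━━┓            
    ┃ FileBrowser                ┃            
┏━━━━━━━━━━━━━━━━━━━━━━━━━━━━━━━━┓            
┃ DataTable                      ┃            
┠────────────────────────────────┨            
┃Level   │Name        │Amount  │D┃            
┃────────┼────────────┼────────┼─┃━━━━━━━━━━━━
┃Critical│Alice Smith │$993.33 │2┃t           
┃High    │Frank Wilson│$4287.25│2┃────────────
┃Critical│Alice Smith │$3990.18│2┃            
┃Critical│Grace Jones │$2985.08│2┃    B       
┃Critical│Eve Jones   │$4182.37│2┃------------
┗━━━━━━━━━━━━━━━━━━━━━━━━━━━━━━━━┛0       0   
    ┃                            ┃0       0   
    ┃                            ┃0       0  1
    ┃                            ┃0       0   
    ┃                            ┃━━━━━━━━━━━━
    ┃                            ┃            
    ┃                            ┃            
    ┗━━━━━━━━━━━━━━━━━━━━━━━━━━━━┛            


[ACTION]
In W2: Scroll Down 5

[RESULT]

                                              
                                              
    ┏━━━━━━━━━━━━━━━━━━━━━━━━━━━━┓            
    ┃ FileBrowser                ┃            
┏━━━━━━━━━━━━━━━━━━━━━━━━━━━━━━━━┓            
┃ DataTable                      ┃            
┠────────────────────────────────┨            
┃Level   │Name        │Amount  │D┃            
┃────────┼────────────┼────────┼─┃━━━━━━━━━━━━
┃Critical│Frank Smith │$4793.16│2┃t           
┃Critical│Alice Taylor│$3700.28│2┃────────────
┃Low     │Carol Davis │$2561.41│2┃            
┃Critical│Carol Taylor│$3656.47│2┃    B       
┃Medium  │Eve Taylor  │$683.01 │2┃------------
┗━━━━━━━━━━━━━━━━━━━━━━━━━━━━━━━━┛0       0   
    ┃                            ┃0       0   
    ┃                            ┃0       0  1
    ┃                            ┃0       0   
    ┃                            ┃━━━━━━━━━━━━
    ┃                            ┃            
    ┃                            ┃            
    ┗━━━━━━━━━━━━━━━━━━━━━━━━━━━━┛            


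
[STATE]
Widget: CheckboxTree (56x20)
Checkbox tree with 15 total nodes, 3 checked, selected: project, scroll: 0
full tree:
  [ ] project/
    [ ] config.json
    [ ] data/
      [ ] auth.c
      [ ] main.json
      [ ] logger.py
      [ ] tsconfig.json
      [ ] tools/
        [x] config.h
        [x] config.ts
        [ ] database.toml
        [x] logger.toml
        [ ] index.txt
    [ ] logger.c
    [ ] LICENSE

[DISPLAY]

>[-] project/                                           
   [ ] config.json                                      
   [-] data/                                            
     [ ] auth.c                                         
     [ ] main.json                                      
     [ ] logger.py                                      
     [ ] tsconfig.json                                  
     [-] tools/                                         
       [x] config.h                                     
       [x] config.ts                                    
       [ ] database.toml                                
       [x] logger.toml                                  
       [ ] index.txt                                    
   [ ] logger.c                                         
   [ ] LICENSE                                          
                                                        
                                                        
                                                        
                                                        
                                                        


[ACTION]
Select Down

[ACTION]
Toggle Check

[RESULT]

 [-] project/                                           
>  [x] config.json                                      
   [-] data/                                            
     [ ] auth.c                                         
     [ ] main.json                                      
     [ ] logger.py                                      
     [ ] tsconfig.json                                  
     [-] tools/                                         
       [x] config.h                                     
       [x] config.ts                                    
       [ ] database.toml                                
       [x] logger.toml                                  
       [ ] index.txt                                    
   [ ] logger.c                                         
   [ ] LICENSE                                          
                                                        
                                                        
                                                        
                                                        
                                                        


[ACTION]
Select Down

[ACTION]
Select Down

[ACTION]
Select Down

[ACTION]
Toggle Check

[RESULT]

 [-] project/                                           
   [x] config.json                                      
   [-] data/                                            
     [ ] auth.c                                         
>    [x] main.json                                      
     [ ] logger.py                                      
     [ ] tsconfig.json                                  
     [-] tools/                                         
       [x] config.h                                     
       [x] config.ts                                    
       [ ] database.toml                                
       [x] logger.toml                                  
       [ ] index.txt                                    
   [ ] logger.c                                         
   [ ] LICENSE                                          
                                                        
                                                        
                                                        
                                                        
                                                        


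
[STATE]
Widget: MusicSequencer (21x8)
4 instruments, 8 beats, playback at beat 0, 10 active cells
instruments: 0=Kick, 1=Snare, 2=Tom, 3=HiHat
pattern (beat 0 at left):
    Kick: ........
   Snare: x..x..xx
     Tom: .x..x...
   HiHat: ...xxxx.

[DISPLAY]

      ▼1234567       
  Kick········       
 Snare█··█··██       
   Tom·█··█···       
 HiHat···████·       
                     
                     
                     


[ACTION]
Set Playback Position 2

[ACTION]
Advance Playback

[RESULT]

      012▼4567       
  Kick········       
 Snare█··█··██       
   Tom·█··█···       
 HiHat···████·       
                     
                     
                     


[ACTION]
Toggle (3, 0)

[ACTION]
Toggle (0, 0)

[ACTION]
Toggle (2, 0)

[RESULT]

      012▼4567       
  Kick█·······       
 Snare█··█··██       
   Tom██··█···       
 HiHat█··████·       
                     
                     
                     


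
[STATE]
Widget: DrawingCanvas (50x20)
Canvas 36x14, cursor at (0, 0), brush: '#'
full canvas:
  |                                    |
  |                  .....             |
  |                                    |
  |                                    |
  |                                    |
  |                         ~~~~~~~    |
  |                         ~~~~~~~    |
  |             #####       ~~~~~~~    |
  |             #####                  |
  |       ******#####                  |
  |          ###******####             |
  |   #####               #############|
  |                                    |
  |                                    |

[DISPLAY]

+                                                 
                  .....                           
                                                  
                                                  
                                                  
                         ~~~~~~~                  
                         ~~~~~~~                  
             #####       ~~~~~~~                  
             #####                                
       ******#####                                
          ###******####                           
   #####               #############              
                                                  
                                                  
                                                  
                                                  
                                                  
                                                  
                                                  
                                                  


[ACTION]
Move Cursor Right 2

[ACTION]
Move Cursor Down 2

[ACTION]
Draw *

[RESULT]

                                                  
                  .....                           
  *                                               
                                                  
                                                  
                         ~~~~~~~                  
                         ~~~~~~~                  
             #####       ~~~~~~~                  
             #####                                
       ******#####                                
          ###******####                           
   #####               #############              
                                                  
                                                  
                                                  
                                                  
                                                  
                                                  
                                                  
                                                  


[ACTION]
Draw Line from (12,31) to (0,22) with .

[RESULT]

                      .                           
                  ......                          
  *                     .                         
                        .                         
                         .                        
                         ~.~~~~~                  
                         ~~.~~~~                  
             #####       ~~.~~~~                  
             #####          .                     
       ******#####           .                    
          ###******####       .                   
   #####               #######.#####              
                               .                  
                                                  
                                                  
                                                  
                                                  
                                                  
                                                  
                                                  


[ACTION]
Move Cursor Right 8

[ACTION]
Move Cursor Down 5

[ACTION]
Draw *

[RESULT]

                      .                           
                  ......                          
  *                     .                         
                        .                         
                         .                        
                         ~.~~~~~                  
                         ~~.~~~~                  
          *  #####       ~~.~~~~                  
             #####          .                     
       ******#####           .                    
          ###******####       .                   
   #####               #######.#####              
                               .                  
                                                  
                                                  
                                                  
                                                  
                                                  
                                                  
                                                  


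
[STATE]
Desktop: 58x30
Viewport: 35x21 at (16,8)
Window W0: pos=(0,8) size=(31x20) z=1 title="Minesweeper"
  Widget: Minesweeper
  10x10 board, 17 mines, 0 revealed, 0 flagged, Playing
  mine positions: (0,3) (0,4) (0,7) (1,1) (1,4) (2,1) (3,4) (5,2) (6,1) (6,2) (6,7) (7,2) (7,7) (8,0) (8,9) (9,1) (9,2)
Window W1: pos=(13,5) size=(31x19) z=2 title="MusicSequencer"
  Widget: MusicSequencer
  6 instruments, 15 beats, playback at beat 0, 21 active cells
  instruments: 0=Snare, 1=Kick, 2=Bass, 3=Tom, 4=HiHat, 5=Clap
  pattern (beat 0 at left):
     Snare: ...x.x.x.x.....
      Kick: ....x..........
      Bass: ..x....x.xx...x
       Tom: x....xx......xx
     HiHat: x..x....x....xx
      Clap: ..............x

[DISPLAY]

    ▼12345678901234        ┃       
nare···█·█·█·█·····        ┃       
Kick····█··········        ┃       
Bass··█····█·██···█        ┃       
 Tom█····██······██        ┃       
iHat█··█····█····██        ┃       
Clap··············█        ┃       
                           ┃       
                           ┃       
                           ┃       
                           ┃       
                           ┃       
                           ┃       
                           ┃       
                           ┃       
━━━━━━━━━━━━━━━━━━━━━━━━━━━┛       
              ┃                    
              ┃                    
              ┃                    
━━━━━━━━━━━━━━┛                    
                                   


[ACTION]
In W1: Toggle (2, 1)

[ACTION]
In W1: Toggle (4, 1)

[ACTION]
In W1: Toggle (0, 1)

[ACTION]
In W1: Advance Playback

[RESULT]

    0▼2345678901234        ┃       
nare·█·█·█·█·█·····        ┃       
Kick····█··········        ┃       
Bass·██····█·██···█        ┃       
 Tom█····██······██        ┃       
iHat██·█····█····██        ┃       
Clap··············█        ┃       
                           ┃       
                           ┃       
                           ┃       
                           ┃       
                           ┃       
                           ┃       
                           ┃       
                           ┃       
━━━━━━━━━━━━━━━━━━━━━━━━━━━┛       
              ┃                    
              ┃                    
              ┃                    
━━━━━━━━━━━━━━┛                    
                                   
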